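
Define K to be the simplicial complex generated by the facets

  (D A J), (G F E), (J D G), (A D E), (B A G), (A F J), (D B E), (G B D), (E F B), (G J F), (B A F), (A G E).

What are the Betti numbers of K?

b_0 = 1, b_1 = 0, b_2 = 0.

Order the vertices as A < B < D < E < F < G < J. Listing each simplex with vertices in this order, K has dimension 2 with simplices:

  0-simplices (7): A, B, D, E, F, G, J
  1-simplices (18): AB, AD, AE, AF, AG, AJ, BD, BE, BF, BG, DE, DG, DJ, EF, EG, FG, FJ, GJ
  2-simplices (12): ABF, ABG, ADE, ADJ, AEG, AFJ, BDE, BDG, BEF, DGJ, EFG, FGJ

Hence C_0 ≅ Z^7, C_1 ≅ Z^18, C_2 ≅ Z^12.

∂_1: C_1 → C_0 is given by ∂[p,q] = [q] − [p]. For instance
  ∂GJ = J − G.
As a 7×18 matrix over Z this has rank 6, with invariant factors (1,1,1,1,1,1).

The boundary map ∂_2: C_2 → C_1 maps a triangle to the signed sum of its edges. For instance
  ∂ADE = DE − AE + AD,
  ∂DGJ = GJ − DJ + DG.
The resulting 18×12 matrix has rank 12, and its Smith normal form has invariant factors (1,1,1,1,1,1,1,1,1,1,1,2).

Reading off H_k = ker ∂_k / im ∂_{k+1}:

  H_0: rank C_0 − rank ∂_1 = 7 − 6 = 1, and the invariant factors of ∂_1 are all 1, so H_0 ≅ Z.
  H_1: rank ker ∂_1 − rank ∂_2 = (18 − 6) − 12 = 0, and ∂_2 has invariant factor 2 > 1, so H_1 ≅ Z/2.
  H_2: rank ker ∂_2 − rank ∂_3 = (12 − 12) − 0 = 0, and there is no ∂_3, so H_2 ≅ 0.

(K is a triangulation of the real projective plane RP^2.)

Hence the Betti numbers are b_0 = 1, b_1 = 0, b_2 = 0.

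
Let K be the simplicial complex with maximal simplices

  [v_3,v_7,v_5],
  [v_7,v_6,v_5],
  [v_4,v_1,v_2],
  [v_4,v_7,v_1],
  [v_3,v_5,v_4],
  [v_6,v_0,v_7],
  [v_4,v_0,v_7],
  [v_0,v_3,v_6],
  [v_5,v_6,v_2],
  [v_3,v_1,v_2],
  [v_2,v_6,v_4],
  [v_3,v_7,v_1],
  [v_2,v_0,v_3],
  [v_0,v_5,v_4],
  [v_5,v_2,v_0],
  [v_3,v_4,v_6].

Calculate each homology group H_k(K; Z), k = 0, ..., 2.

K has 8 vertices, 24 edges, 16 triangles.
rank ∂_0 = 0, rank ∂_1 = 7 ⇒ b_0 = 8 − 0 − 7 = 1; all invariant factors of ∂_1 are 1 so no torsion. So H_0 ≅ Z.
rank ∂_1 = 7, rank ∂_2 = 15 ⇒ b_1 = 24 − 7 − 15 = 2; all invariant factors of ∂_2 are 1 so no torsion. So H_1 ≅ Z^2.
rank ∂_2 = 15, rank ∂_3 = 0 ⇒ b_2 = 16 − 15 − 0 = 1. So H_2 ≅ Z.

H_0 = Z,  H_1 = Z^2,  H_2 = Z.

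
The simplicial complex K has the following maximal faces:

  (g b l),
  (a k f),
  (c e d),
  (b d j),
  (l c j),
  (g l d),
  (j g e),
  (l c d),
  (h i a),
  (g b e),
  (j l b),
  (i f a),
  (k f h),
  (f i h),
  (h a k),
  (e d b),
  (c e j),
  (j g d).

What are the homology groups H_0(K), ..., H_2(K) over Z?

Take the total order a < b < c < d < e < f < g < h < i < j < k < l on the vertex set. Then K (dimension 2) consists of the simplices:

  0-simplices (12): a, b, c, d, e, f, g, h, i, j, k, l
  1-simplices (27): af, ah, ai, ak, bd, be, bg, bj, bl, cd, ce, cj, cl, de, dg, dj, dl, eg, ej, fh, fi, fk, gj, gl, hi, hk, jl
  2-simplices (18): afi, afk, ahi, ahk, bde, bdj, beg, bgl, bjl, cde, cdl, cej, cjl, dgj, dgl, egj, fhi, fhk

Hence C_0 ≅ Z^12, C_1 ≅ Z^27, C_2 ≅ Z^18.

The boundary map ∂_1: C_1 → C_0 maps an edge to its endpoints' difference, ∂[p,q] = q − p. For instance
  ∂fh = h − f.
This gives a 12×27 integer matrix of rank 10; reducing to Smith normal form yields diagonal entries (1,1,1,1,1,1,1,1,1,1).

∂_2: C_2 → C_1 acts by ∂[p,q,r] = [q,r] − [p,r] + [p,q]. For instance
  ∂beg = eg − bg + be,
  ∂bdj = dj − bj + bd.
This gives a 27×18 integer matrix of rank 17; reducing to Smith normal form yields diagonal entries (1,1,1,1,1,1,1,1,1,1,1,1,1,1,1,1,2).

Reading off H_k = ker ∂_k / im ∂_{k+1}:

  H_0: rank C_0 − rank ∂_1 = 12 − 10 = 2, and the invariant factors of ∂_1 are all 1, so H_0 ≅ Z^2.
  H_1: rank ker ∂_1 − rank ∂_2 = (27 − 10) − 17 = 0, and ∂_2 has invariant factor 2 > 1, so H_1 ≅ Z/2.
  H_2: rank ker ∂_2 − rank ∂_3 = (18 − 17) − 0 = 1, and there is no ∂_3, so H_2 ≅ Z.

As a check, the Euler characteristic is 12 − 27 + 18 = 3, which agrees with 2 − 0 + 1 = 3.

H_0 = Z^2,  H_1 = Z/2,  H_2 = Z.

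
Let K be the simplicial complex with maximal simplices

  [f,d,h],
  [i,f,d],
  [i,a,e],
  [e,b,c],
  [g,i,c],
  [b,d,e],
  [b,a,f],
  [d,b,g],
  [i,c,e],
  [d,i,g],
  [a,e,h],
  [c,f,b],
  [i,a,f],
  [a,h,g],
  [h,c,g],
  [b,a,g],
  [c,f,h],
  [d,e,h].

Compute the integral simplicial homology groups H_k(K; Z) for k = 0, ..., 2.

H_0 ≅ Z,  H_1 ≅ Z^2,  H_2 ≅ Z.

Order the vertices as a < b < c < d < e < f < g < h < i. Listing each simplex with vertices in this order, K has dimension 2 with simplices:

  0-simplices (9): a, b, c, d, e, f, g, h, i
  1-simplices (27): ab, ae, af, ag, ah, ai, bc, bd, be, bf, bg, ce, cf, cg, ch, ci, de, df, dg, dh, di, eh, ei, fh, fi, gh, gi
  2-simplices (18): abf, abg, aeh, aei, afi, agh, bce, bcf, bde, bdg, cei, cfh, cgh, cgi, deh, dfh, dfi, dgi

Hence C_0 ≅ Z^9, C_1 ≅ Z^27, C_2 ≅ Z^18.

Boundary ∂_1: C_1 → C_0 maps an edge to its endpoints' difference, ∂[p,q] = q − p.
As a 9×27 matrix over Z this has rank 8, with invariant factors (1,1,1,1,1,1,1,1).

∂_2: C_2 → C_1 maps a triangle to the signed sum of its edges. For instance
  ∂deh = eh − dh + de,
  ∂bcf = cf − bf + bc.
The 27×18 boundary matrix has rank 17 and Smith normal form diag(1,1,1,1,1,1,1,1,1,1,1,1,1,1,1,1,1).

Computing H_k = (kernel of ∂_k) / (image of ∂_{k+1}):

  H_0: rank C_0 − rank ∂_1 = 9 − 8 = 1, and the invariant factors of ∂_1 are all 1, so H_0 = Z.
  H_1: rank ker ∂_1 − rank ∂_2 = (27 − 8) − 17 = 2, and the invariant factors of ∂_2 are all 1, so H_1 = Z^2.
  H_2: rank ker ∂_2 − rank ∂_3 = (18 − 17) − 0 = 1, and there is no ∂_3, so H_2 = Z.

(K is a triangulation of the torus T^2.)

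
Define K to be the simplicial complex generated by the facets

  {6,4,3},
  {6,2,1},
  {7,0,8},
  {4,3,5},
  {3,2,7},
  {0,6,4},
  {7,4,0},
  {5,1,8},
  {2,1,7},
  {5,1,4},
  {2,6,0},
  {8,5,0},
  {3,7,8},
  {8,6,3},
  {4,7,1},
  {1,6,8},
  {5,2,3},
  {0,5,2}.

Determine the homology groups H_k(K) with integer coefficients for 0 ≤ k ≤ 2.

Order the vertices as 0 < 1 < 2 < 3 < 4 < 5 < 6 < 7 < 8. Listing each simplex with vertices in this order, K has dimension 2 with simplices:

  0-simplices (9): [0], [1], [2], [3], [4], [5], [6], [7], [8]
  1-simplices (27): (27 of them)
  2-simplices (18): [0,2,5], [0,2,6], [0,4,6], [0,4,7], [0,5,8], [0,7,8], [1,2,6], [1,2,7], [1,4,5], [1,4,7], [1,5,8], [1,6,8], [2,3,5], [2,3,7], [3,4,5], [3,4,6], [3,6,8], [3,7,8]

Hence C_0 ≅ Z^9, C_1 ≅ Z^27, C_2 ≅ Z^18.

The boundary map ∂_1: C_1 → C_0 sends each edge [p,q] (with p < q) to q − p.
This gives a 9×27 integer matrix of rank 8; reducing to Smith normal form yields diagonal entries (1,1,1,1,1,1,1,1).

The boundary map ∂_2: C_2 → C_1 sends each 2-simplex [p,q,r] to [q,r] − [p,r] + [p,q]. For instance
  ∂[0,5,8] = [5,8] − [0,8] + [0,5],
  ∂[3,4,5] = [4,5] − [3,5] + [3,4].
As a 27×18 matrix over Z this has rank 17, with invariant factors (1,1,1,1,1,1,1,1,1,1,1,1,1,1,1,1,1).

Computing H_k = (kernel of ∂_k) / (image of ∂_{k+1}):

  H_0: rank C_0 − rank ∂_1 = 9 − 8 = 1, and the invariant factors of ∂_1 are all 1, so H_0 = Z.
  H_1: rank ker ∂_1 − rank ∂_2 = (27 − 8) − 17 = 2, and the invariant factors of ∂_2 are all 1, so H_1 = Z^2.
  H_2: rank ker ∂_2 − rank ∂_3 = (18 − 17) − 0 = 1, and there is no ∂_3, so H_2 = Z.

(K is a triangulation of the torus T^2.)

H_0 = Z,  H_1 = Z^2,  H_2 = Z.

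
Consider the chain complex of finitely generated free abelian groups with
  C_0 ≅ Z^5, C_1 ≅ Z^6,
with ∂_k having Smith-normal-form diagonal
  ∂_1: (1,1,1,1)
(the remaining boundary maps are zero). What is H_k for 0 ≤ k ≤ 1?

H_0 = Z,  H_1 = Z^2.

H_0: b_0 = 5 − 0 − 4 = 1; torsion from ∂_1 factors > 1: none. So H_0 = Z.
H_1: b_1 = 6 − 4 − 0 = 2; torsion from ∂_2 factors > 1: none. So H_1 = Z^2.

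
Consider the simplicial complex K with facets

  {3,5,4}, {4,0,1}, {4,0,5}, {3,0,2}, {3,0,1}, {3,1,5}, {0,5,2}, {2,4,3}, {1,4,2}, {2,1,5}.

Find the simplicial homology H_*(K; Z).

H_0 = Z,  H_1 = Z/2,  H_2 = 0.

Order the vertices as 0 < 1 < 2 < 3 < 4 < 5. Listing each simplex with vertices in this order, K has dimension 2 with simplices:

  0-simplices (6): [0], [1], [2], [3], [4], [5]
  1-simplices (15): [0,1], [0,2], [0,3], [0,4], [0,5], [1,2], [1,3], [1,4], [1,5], [2,3], [2,4], [2,5], [3,4], [3,5], [4,5]
  2-simplices (10): [0,1,3], [0,1,4], [0,2,3], [0,2,5], [0,4,5], [1,2,4], [1,2,5], [1,3,5], [2,3,4], [3,4,5]

Hence C_0 ≅ Z^6, C_1 ≅ Z^15, C_2 ≅ Z^10.

∂_1: C_1 → C_0 maps an edge to its endpoints' difference, ∂[p,q] = q − p.
As a 6×15 matrix over Z this has rank 5, with invariant factors (1,1,1,1,1).

Boundary ∂_2: C_2 → C_1 acts by ∂[p,q,r] = [q,r] − [p,r] + [p,q]. For instance
  ∂[0,1,4] = [1,4] − [0,4] + [0,1],
  ∂[1,3,5] = [3,5] − [1,5] + [1,3].
The resulting 15×10 matrix has rank 10, and its Smith normal form has invariant factors (1,1,1,1,1,1,1,1,1,2).

Now H_k = ker ∂_k / im ∂_{k+1}, so:

  H_0: rank C_0 − rank ∂_1 = 6 − 5 = 1, and the invariant factors of ∂_1 are all 1, so H_0 ≅ Z.
  H_1: rank ker ∂_1 − rank ∂_2 = (15 − 5) − 10 = 0, and ∂_2 has invariant factor 2 > 1, so H_1 ≅ Z/2.
  H_2: rank ker ∂_2 − rank ∂_3 = (10 − 10) − 0 = 0, and there is no ∂_3, so H_2 ≅ 0.

As a check, the Euler characteristic is 6 − 15 + 10 = 1, which agrees with 1 − 0 + 0 = 1.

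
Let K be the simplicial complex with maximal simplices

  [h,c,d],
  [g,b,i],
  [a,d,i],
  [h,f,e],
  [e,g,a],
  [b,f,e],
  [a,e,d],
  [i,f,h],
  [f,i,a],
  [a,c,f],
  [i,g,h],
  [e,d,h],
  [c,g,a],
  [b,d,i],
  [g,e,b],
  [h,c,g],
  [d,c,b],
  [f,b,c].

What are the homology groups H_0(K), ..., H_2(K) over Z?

H_0 ≅ Z,  H_1 ≅ Z^2,  H_2 ≅ Z.

We work with the vertex ordering a < b < c < d < e < f < g < h < i. The simplices of K, each written with vertices in increasing order, are:

  0-simplices (9): a, b, c, d, e, f, g, h, i
  1-simplices (27): ac, ad, ae, af, ag, ai, bc, bd, be, bf, bg, bi, cd, cf, cg, ch, de, dh, di, ef, eg, eh, fh, fi, gh, gi, hi
  2-simplices (18): acf, acg, ade, adi, aeg, afi, bcd, bcf, bdi, bef, beg, bgi, cdh, cgh, deh, efh, fhi, ghi

giving chain groups C_0 ≅ Z^9, C_1 ≅ Z^27, C_2 ≅ Z^18.

Boundary ∂_1: C_1 → C_0 is given by ∂[p,q] = [q] − [p]. For instance
  ∂bd = d − b.
The 9×27 boundary matrix has rank 8 and Smith normal form diag(1,1,1,1,1,1,1,1).

∂_2: C_2 → C_1 acts by ∂[p,q,r] = [q,r] − [p,r] + [p,q]. For instance
  ∂ghi = hi − gi + gh,
  ∂beg = eg − bg + be.
The resulting 27×18 matrix has rank 17, and its Smith normal form has invariant factors (1,1,1,1,1,1,1,1,1,1,1,1,1,1,1,1,1).

From H_k ≅ ker(∂_k) / im(∂_{k+1}) we obtain:

  H_0: rank C_0 − rank ∂_1 = 9 − 8 = 1, and the invariant factors of ∂_1 are all 1, so H_0 = Z.
  H_1: rank ker ∂_1 − rank ∂_2 = (27 − 8) − 17 = 2, and the invariant factors of ∂_2 are all 1, so H_1 = Z^2.
  H_2: rank ker ∂_2 − rank ∂_3 = (18 − 17) − 0 = 1, and there is no ∂_3, so H_2 = Z.

As a check, the Euler characteristic is 9 − 27 + 18 = 0, which agrees with 1 − 2 + 1 = 0.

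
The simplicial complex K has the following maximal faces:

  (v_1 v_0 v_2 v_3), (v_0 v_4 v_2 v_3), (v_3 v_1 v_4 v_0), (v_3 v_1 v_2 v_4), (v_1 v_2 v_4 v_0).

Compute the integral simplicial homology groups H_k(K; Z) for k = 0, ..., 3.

H_0 ≅ Z,  H_1 = 0,  H_2 = 0,  H_3 ≅ Z.

K has 5 vertices, 10 edges, 10 triangles, 5 3-simplices.
rank ∂_0 = 0, rank ∂_1 = 4 ⇒ b_0 = 5 − 0 − 4 = 1; all invariant factors of ∂_1 are 1 so no torsion. So H_0 = Z.
rank ∂_1 = 4, rank ∂_2 = 6 ⇒ b_1 = 10 − 4 − 6 = 0; all invariant factors of ∂_2 are 1 so no torsion. So H_1 = 0.
rank ∂_2 = 6, rank ∂_3 = 4 ⇒ b_2 = 10 − 6 − 4 = 0; all invariant factors of ∂_3 are 1 so no torsion. So H_2 = 0.
rank ∂_3 = 4, rank ∂_4 = 0 ⇒ b_3 = 5 − 4 − 0 = 1. So H_3 = Z.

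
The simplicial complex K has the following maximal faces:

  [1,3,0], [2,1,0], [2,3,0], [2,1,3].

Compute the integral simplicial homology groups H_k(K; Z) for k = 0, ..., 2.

Fix the vertex order 0 < 1 < 2 < 3 and write every simplex with vertices in increasing order. Then dim K = 2 and the simplices of K are:

  0-simplices (4): [0], [1], [2], [3]
  1-simplices (6): [0,1], [0,2], [0,3], [1,2], [1,3], [2,3]
  2-simplices (4): [0,1,2], [0,1,3], [0,2,3], [1,2,3]

Hence C_0 ≅ Z^4, C_1 ≅ Z^6, C_2 ≅ Z^4.

The boundary map ∂_1: C_1 → C_0 sends each edge [p,q] (with p < q) to q − p.
The 4×6 boundary matrix has rank 3 and Smith normal form diag(1,1,1).

Boundary ∂_2: C_2 → C_1 acts by ∂[p,q,r] = [q,r] − [p,r] + [p,q]. For instance
  ∂[1,2,3] = [2,3] − [1,3] + [1,2],
  ∂[0,1,3] = [1,3] − [0,3] + [0,1].
As a 6×4 matrix over Z this has rank 3, with invariant factors (1,1,1).

Reading off H_k = ker ∂_k / im ∂_{k+1}:

  H_0: rank C_0 − rank ∂_1 = 4 − 3 = 1, and the invariant factors of ∂_1 are all 1, so H_0 ≅ Z.
  H_1: rank ker ∂_1 − rank ∂_2 = (6 − 3) − 3 = 0, and the invariant factors of ∂_2 are all 1, so H_1 ≅ 0.
  H_2: rank ker ∂_2 − rank ∂_3 = (4 − 3) − 0 = 1, and there is no ∂_3, so H_2 ≅ Z.

H_0 = Z,  H_1 = 0,  H_2 = Z.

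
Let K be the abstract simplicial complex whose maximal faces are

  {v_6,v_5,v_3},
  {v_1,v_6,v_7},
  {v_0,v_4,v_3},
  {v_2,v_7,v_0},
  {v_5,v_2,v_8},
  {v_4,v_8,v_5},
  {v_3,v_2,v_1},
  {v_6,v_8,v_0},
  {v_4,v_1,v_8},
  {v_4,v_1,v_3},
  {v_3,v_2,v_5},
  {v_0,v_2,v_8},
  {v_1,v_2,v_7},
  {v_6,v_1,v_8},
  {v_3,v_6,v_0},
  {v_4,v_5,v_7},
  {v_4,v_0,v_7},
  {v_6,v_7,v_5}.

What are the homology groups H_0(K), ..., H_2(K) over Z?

H_0 = Z,  H_1 = Z^2,  H_2 = Z.

K has 9 vertices, 27 edges, 18 triangles.
rank ∂_0 = 0, rank ∂_1 = 8 ⇒ b_0 = 9 − 0 − 8 = 1; all invariant factors of ∂_1 are 1 so no torsion. So H_0 = Z.
rank ∂_1 = 8, rank ∂_2 = 17 ⇒ b_1 = 27 − 8 − 17 = 2; all invariant factors of ∂_2 are 1 so no torsion. So H_1 = Z^2.
rank ∂_2 = 17, rank ∂_3 = 0 ⇒ b_2 = 18 − 17 − 0 = 1. So H_2 = Z.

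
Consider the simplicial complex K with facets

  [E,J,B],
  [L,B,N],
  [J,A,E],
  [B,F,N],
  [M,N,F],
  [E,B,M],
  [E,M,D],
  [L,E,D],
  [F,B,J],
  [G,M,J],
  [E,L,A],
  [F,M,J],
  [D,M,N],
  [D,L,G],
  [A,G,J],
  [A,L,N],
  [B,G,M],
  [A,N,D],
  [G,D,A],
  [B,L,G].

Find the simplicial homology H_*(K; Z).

H_0 = Z,  H_1 = Z ⊕ Z_2,  H_2 = 0.

We work with the vertex ordering A < B < D < E < F < G < J < L < M < N. The simplices of K, each written with vertices in increasing order, are:

  0-simplices (10): A, B, D, E, F, G, J, L, M, N
  1-simplices (30): AD, AE, AG, AJ, AL, AN, BE, BF, BG, BJ, BL, BM, BN, DE, DG, DL, DM, DN, EJ, EL, EM, FJ, FM, FN, GJ, GL, GM, JM, LN, MN
  2-simplices (20): ADG, ADN, AEJ, AEL, AGJ, ALN, BEJ, BEM, BFJ, BFN, BGL, BGM, BLN, DEL, DEM, DGL, DMN, FJM, FMN, GJM

so the chain groups are C_0 ≅ Z^10, C_1 ≅ Z^30, C_2 ≅ Z^20.

Boundary ∂_1: C_1 → C_0 sends each edge [p,q] (with p < q) to q − p.
The 10×30 boundary matrix has rank 9 and Smith normal form diag(1,1,1,1,1,1,1,1,1).

Boundary ∂_2: C_2 → C_1 maps a triangle to the signed sum of its edges. For instance
  ∂AEJ = EJ − AJ + AE,
  ∂BGM = GM − BM + BG.
As a 30×20 matrix over Z this has rank 20, with invariant factors (1,1,1,1,1,1,1,1,1,1,1,1,1,1,1,1,1,1,1,2).

Computing H_k = (kernel of ∂_k) / (image of ∂_{k+1}):

  H_0: rank C_0 − rank ∂_1 = 10 − 9 = 1, and the invariant factors of ∂_1 are all 1, so H_0 ≅ Z.
  H_1: rank ker ∂_1 − rank ∂_2 = (30 − 9) − 20 = 1, and ∂_2 has invariant factor 2 > 1, so H_1 ≅ Z ⊕ Z_2.
  H_2: rank ker ∂_2 − rank ∂_3 = (20 − 20) − 0 = 0, and there is no ∂_3, so H_2 ≅ 0.

(K is a triangulation of the Klein bottle.)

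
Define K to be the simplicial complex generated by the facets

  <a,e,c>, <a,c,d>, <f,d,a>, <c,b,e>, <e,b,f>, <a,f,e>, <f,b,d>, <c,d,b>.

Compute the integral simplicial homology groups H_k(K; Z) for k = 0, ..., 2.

H_0 ≅ Z,  H_1 = 0,  H_2 ≅ Z.

We work with the vertex ordering a < b < c < d < e < f. The simplices of K, each written with vertices in increasing order, are:

  0-simplices (6): a, b, c, d, e, f
  1-simplices (12): ac, ad, ae, af, bc, bd, be, bf, cd, ce, df, ef
  2-simplices (8): acd, ace, adf, aef, bcd, bce, bdf, bef

Hence C_0 ≅ Z^6, C_1 ≅ Z^12, C_2 ≅ Z^8.

The boundary map ∂_1: C_1 → C_0 is given by ∂[p,q] = [q] − [p].
As a 6×12 matrix over Z this has rank 5, with invariant factors (1,1,1,1,1).

The boundary map ∂_2: C_2 → C_1 sends each 2-simplex [p,q,r] to [q,r] − [p,r] + [p,q]. For instance
  ∂bcd = cd − bd + bc,
  ∂bdf = df − bf + bd.
This gives a 12×8 integer matrix of rank 7; reducing to Smith normal form yields diagonal entries (1,1,1,1,1,1,1).

From H_k ≅ ker(∂_k) / im(∂_{k+1}) we obtain:

  H_0: rank C_0 − rank ∂_1 = 6 − 5 = 1, and the invariant factors of ∂_1 are all 1, so H_0 = Z.
  H_1: rank ker ∂_1 − rank ∂_2 = (12 − 5) − 7 = 0, and the invariant factors of ∂_2 are all 1, so H_1 = 0.
  H_2: rank ker ∂_2 − rank ∂_3 = (8 − 7) − 0 = 1, and there is no ∂_3, so H_2 = Z.

As a check, the Euler characteristic is 6 − 12 + 8 = 2, which agrees with 1 − 0 + 1 = 2.
(K is a triangulation of the 2-sphere S^2.)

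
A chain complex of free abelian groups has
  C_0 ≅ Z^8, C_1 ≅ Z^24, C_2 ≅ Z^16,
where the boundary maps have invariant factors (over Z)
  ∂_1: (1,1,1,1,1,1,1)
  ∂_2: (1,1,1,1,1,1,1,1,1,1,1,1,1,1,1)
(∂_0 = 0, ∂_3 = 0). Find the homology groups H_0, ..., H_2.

H_0 = Z,  H_1 = Z^2,  H_2 = Z.

H_0: b_0 = 8 − 0 − 7 = 1; torsion from ∂_1 factors > 1: none. So H_0 = Z.
H_1: b_1 = 24 − 7 − 15 = 2; torsion from ∂_2 factors > 1: none. So H_1 = Z^2.
H_2: b_2 = 16 − 15 − 0 = 1; torsion from ∂_3 factors > 1: none. So H_2 = Z.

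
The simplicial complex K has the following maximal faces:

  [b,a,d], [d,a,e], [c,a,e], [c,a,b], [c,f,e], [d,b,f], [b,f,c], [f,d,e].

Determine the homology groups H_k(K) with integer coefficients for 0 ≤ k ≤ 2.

Take the total order a < b < c < d < e < f on the vertex set. Then K (dimension 2) consists of the simplices:

  0-simplices (6): a, b, c, d, e, f
  1-simplices (12): ab, ac, ad, ae, bc, bd, bf, ce, cf, de, df, ef
  2-simplices (8): abc, abd, ace, ade, bcf, bdf, cef, def

giving chain groups C_0 ≅ Z^6, C_1 ≅ Z^12, C_2 ≅ Z^8.

The boundary map ∂_1: C_1 → C_0 sends each edge [p,q] (with p < q) to q − p.
As a 6×12 matrix over Z this has rank 5, with invariant factors (1,1,1,1,1).

The boundary map ∂_2: C_2 → C_1 acts by ∂[p,q,r] = [q,r] − [p,r] + [p,q]. For instance
  ∂ade = de − ae + ad,
  ∂def = ef − df + de.
As a 12×8 matrix over Z this has rank 7, with invariant factors (1,1,1,1,1,1,1).

From H_k ≅ ker(∂_k) / im(∂_{k+1}) we obtain:

  H_0: rank C_0 − rank ∂_1 = 6 − 5 = 1, and the invariant factors of ∂_1 are all 1, so H_0 = Z.
  H_1: rank ker ∂_1 − rank ∂_2 = (12 − 5) − 7 = 0, and the invariant factors of ∂_2 are all 1, so H_1 = 0.
  H_2: rank ker ∂_2 − rank ∂_3 = (8 − 7) − 0 = 1, and there is no ∂_3, so H_2 = Z.

H_0 = Z,  H_1 = 0,  H_2 = Z.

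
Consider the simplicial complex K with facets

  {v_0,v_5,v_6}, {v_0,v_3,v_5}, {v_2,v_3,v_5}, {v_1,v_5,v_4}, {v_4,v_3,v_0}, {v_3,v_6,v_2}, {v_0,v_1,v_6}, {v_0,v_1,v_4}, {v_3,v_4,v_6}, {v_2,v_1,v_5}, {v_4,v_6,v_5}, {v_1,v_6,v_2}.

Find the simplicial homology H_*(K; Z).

Fix the vertex order v_0 < v_1 < v_2 < v_3 < v_4 < v_5 < v_6 and write every simplex with vertices in increasing order. Then dim K = 2 and the simplices of K are:

  0-simplices (7): [v_0], [v_1], [v_2], [v_3], [v_4], [v_5], [v_6]
  1-simplices (18): (18 of them)
  2-simplices (12): (12 of them)

Hence C_0 ≅ Z^7, C_1 ≅ Z^18, C_2 ≅ Z^12.

Boundary ∂_1: C_1 → C_0 sends each edge [p,q] (with p < q) to q − p.
The 7×18 boundary matrix has rank 6 and Smith normal form diag(1,1,1,1,1,1).

The boundary map ∂_2: C_2 → C_1 sends each 2-simplex [p,q,r] to [q,r] − [p,r] + [p,q]. For instance
  ∂[v_4,v_5,v_6] = [v_5,v_6] − [v_4,v_6] + [v_4,v_5],
  ∂[v_3,v_4,v_6] = [v_4,v_6] − [v_3,v_6] + [v_3,v_4].
The resulting 18×12 matrix has rank 12, and its Smith normal form has invariant factors (1,1,1,1,1,1,1,1,1,1,1,2).

Now H_k = ker ∂_k / im ∂_{k+1}, so:

  H_0: rank C_0 − rank ∂_1 = 7 − 6 = 1, and the invariant factors of ∂_1 are all 1, so H_0 ≅ Z.
  H_1: rank ker ∂_1 − rank ∂_2 = (18 − 6) − 12 = 0, and ∂_2 has invariant factor 2 > 1, so H_1 ≅ Z/2.
  H_2: rank ker ∂_2 − rank ∂_3 = (12 − 12) − 0 = 0, and there is no ∂_3, so H_2 ≅ 0.

As a check, the Euler characteristic is 7 − 18 + 12 = 1, which agrees with 1 − 0 + 0 = 1.
(K is a triangulation of the real projective plane RP^2.)

H_0 ≅ Z,  H_1 ≅ Z/2,  H_2 = 0.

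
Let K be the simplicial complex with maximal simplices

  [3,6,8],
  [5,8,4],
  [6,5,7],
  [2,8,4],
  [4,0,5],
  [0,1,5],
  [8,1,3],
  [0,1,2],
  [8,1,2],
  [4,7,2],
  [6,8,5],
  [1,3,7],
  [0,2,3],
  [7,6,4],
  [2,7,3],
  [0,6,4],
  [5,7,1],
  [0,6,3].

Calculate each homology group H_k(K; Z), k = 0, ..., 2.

Take the total order 0 < 1 < 2 < 3 < 4 < 5 < 6 < 7 < 8 on the vertex set. Then K (dimension 2) consists of the simplices:

  0-simplices (9): [0], [1], [2], [3], [4], [5], [6], [7], [8]
  1-simplices (27): (27 of them)
  2-simplices (18): [0,1,2], [0,1,5], [0,2,3], [0,3,6], [0,4,5], [0,4,6], [1,2,8], [1,3,7], [1,3,8], [1,5,7], [2,3,7], [2,4,7], [2,4,8], [3,6,8], [4,5,8], [4,6,7], [5,6,7], [5,6,8]

so the chain groups are C_0 ≅ Z^9, C_1 ≅ Z^27, C_2 ≅ Z^18.

∂_1: C_1 → C_0 is given by ∂[p,q] = [q] − [p]. For instance
  ∂[5,8] = [8] − [5].
The resulting 9×27 matrix has rank 8, and its Smith normal form has invariant factors (1,1,1,1,1,1,1,1).

Boundary ∂_2: C_2 → C_1 sends each 2-simplex [p,q,r] to [q,r] − [p,r] + [p,q]. For instance
  ∂[0,4,6] = [4,6] − [0,6] + [0,4],
  ∂[4,5,8] = [5,8] − [4,8] + [4,5].
As a 27×18 matrix over Z this has rank 18, with invariant factors (1,1,1,1,1,1,1,1,1,1,1,1,1,1,1,1,1,2).

From H_k ≅ ker(∂_k) / im(∂_{k+1}) we obtain:

  H_0: rank C_0 − rank ∂_1 = 9 − 8 = 1, and the invariant factors of ∂_1 are all 1, so H_0 = Z.
  H_1: rank ker ∂_1 − rank ∂_2 = (27 − 8) − 18 = 1, and ∂_2 has invariant factor 2 > 1, so H_1 = Z × Z/2.
  H_2: rank ker ∂_2 − rank ∂_3 = (18 − 18) − 0 = 0, and there is no ∂_3, so H_2 = 0.

As a check, the Euler characteristic is 9 − 27 + 18 = 0, which agrees with 1 − 1 + 0 = 0.

H_0 = Z,  H_1 = Z × Z/2,  H_2 = 0.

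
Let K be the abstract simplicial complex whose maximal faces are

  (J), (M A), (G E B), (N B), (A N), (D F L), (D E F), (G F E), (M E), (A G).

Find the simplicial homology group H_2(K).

H_2 ≅ 0.

Fix the vertex order A < B < D < E < F < G < J < L < M < N and write every simplex with vertices in increasing order. Then dim K = 2 and the simplices of K are:

  0-simplices (10): A, B, D, E, F, G, J, L, M, N
  1-simplices (14): AG, AM, AN, BE, BG, BN, DE, DF, DL, EF, EG, EM, FG, FL
  2-simplices (4): BEG, DEF, DFL, EFG

Hence C_0 ≅ Z^10, C_1 ≅ Z^14, C_2 ≅ Z^4.

Boundary ∂_1: C_1 → C_0 sends each edge [p,q] (with p < q) to q − p. For instance
  ∂DL = L − D.
The resulting 10×14 matrix has rank 8, and its Smith normal form has invariant factors (1,1,1,1,1,1,1,1).

The boundary map ∂_2: C_2 → C_1 sends each 2-simplex [p,q,r] to [q,r] − [p,r] + [p,q]. For instance
  ∂DFL = FL − DL + DF,
  ∂BEG = EG − BG + BE.
The 14×4 boundary matrix has rank 4 and Smith normal form diag(1,1,1,1).

Now H_k = ker ∂_k / im ∂_{k+1}, so:

  H_2: rank ker ∂_2 − rank ∂_3 = (4 − 4) − 0 = 0, and there is no ∂_3, so H_2 ≅ 0.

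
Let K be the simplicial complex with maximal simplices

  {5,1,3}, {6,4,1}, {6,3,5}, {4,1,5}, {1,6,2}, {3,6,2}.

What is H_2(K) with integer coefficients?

K has 6 vertices, 12 edges, 6 triangles.
rank ∂_2 = 6, rank ∂_3 = 0 ⇒ b_2 = 6 − 6 − 0 = 0. So H_2 = 0.

H_2 ≅ 0.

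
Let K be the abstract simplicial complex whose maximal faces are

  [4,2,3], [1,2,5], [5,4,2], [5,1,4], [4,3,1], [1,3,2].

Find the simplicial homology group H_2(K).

Fix the vertex order 1 < 2 < 3 < 4 < 5 and write every simplex with vertices in increasing order. Then dim K = 2 and the simplices of K are:

  0-simplices (5): [1], [2], [3], [4], [5]
  1-simplices (9): [1,2], [1,3], [1,4], [1,5], [2,3], [2,4], [2,5], [3,4], [4,5]
  2-simplices (6): [1,2,3], [1,2,5], [1,3,4], [1,4,5], [2,3,4], [2,4,5]

so the chain groups are C_0 ≅ Z^5, C_1 ≅ Z^9, C_2 ≅ Z^6.

Boundary ∂_1: C_1 → C_0 sends each edge [p,q] (with p < q) to q − p.
The resulting 5×9 matrix has rank 4, and its Smith normal form has invariant factors (1,1,1,1).

Boundary ∂_2: C_2 → C_1 acts by ∂[p,q,r] = [q,r] − [p,r] + [p,q]. For instance
  ∂[1,2,3] = [2,3] − [1,3] + [1,2],
  ∂[1,2,5] = [2,5] − [1,5] + [1,2].
The resulting 9×6 matrix has rank 5, and its Smith normal form has invariant factors (1,1,1,1,1).

Now H_k = ker ∂_k / im ∂_{k+1}, so:

  H_2: rank ker ∂_2 − rank ∂_3 = (6 − 5) − 0 = 1, and there is no ∂_3, so H_2 = Z.

(K is a triangulation of the 2-sphere S^2.)

H_2 = Z.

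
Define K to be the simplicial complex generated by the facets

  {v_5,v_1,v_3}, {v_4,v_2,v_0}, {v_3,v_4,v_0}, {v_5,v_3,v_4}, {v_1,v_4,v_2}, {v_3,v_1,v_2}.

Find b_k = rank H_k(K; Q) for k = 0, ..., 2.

b_0 = 1, b_1 = 1, b_2 = 0.

Order the vertices as v_0 < v_1 < v_2 < v_3 < v_4 < v_5. Listing each simplex with vertices in this order, K has dimension 2 with simplices:

  0-simplices (6): [v_0], [v_1], [v_2], [v_3], [v_4], [v_5]
  1-simplices (12): [v_0,v_2], [v_0,v_3], [v_0,v_4], [v_1,v_2], [v_1,v_3], [v_1,v_4], [v_1,v_5], [v_2,v_3], [v_2,v_4], [v_3,v_4], [v_3,v_5], [v_4,v_5]
  2-simplices (6): [v_0,v_2,v_4], [v_0,v_3,v_4], [v_1,v_2,v_3], [v_1,v_2,v_4], [v_1,v_3,v_5], [v_3,v_4,v_5]

so the chain groups are C_0 ≅ Z^6, C_1 ≅ Z^12, C_2 ≅ Z^6.

∂_1: C_1 → C_0 is given by ∂[p,q] = [q] − [p].
This gives a 6×12 integer matrix of rank 5; reducing to Smith normal form yields diagonal entries (1,1,1,1,1).

The boundary map ∂_2: C_2 → C_1 maps a triangle to the signed sum of its edges. For instance
  ∂[v_0,v_3,v_4] = [v_3,v_4] − [v_0,v_4] + [v_0,v_3],
  ∂[v_1,v_2,v_3] = [v_2,v_3] − [v_1,v_3] + [v_1,v_2].
The resulting 12×6 matrix has rank 6, and its Smith normal form has invariant factors (1,1,1,1,1,1).

Reading off H_k = ker ∂_k / im ∂_{k+1}:

  H_0: rank C_0 − rank ∂_1 = 6 − 5 = 1, and the invariant factors of ∂_1 are all 1, so H_0 = Z.
  H_1: rank ker ∂_1 − rank ∂_2 = (12 − 5) − 6 = 1, and the invariant factors of ∂_2 are all 1, so H_1 = Z.
  H_2: rank ker ∂_2 − rank ∂_3 = (6 − 6) − 0 = 0, and there is no ∂_3, so H_2 = 0.

Hence the Betti numbers are b_0 = 1, b_1 = 1, b_2 = 0.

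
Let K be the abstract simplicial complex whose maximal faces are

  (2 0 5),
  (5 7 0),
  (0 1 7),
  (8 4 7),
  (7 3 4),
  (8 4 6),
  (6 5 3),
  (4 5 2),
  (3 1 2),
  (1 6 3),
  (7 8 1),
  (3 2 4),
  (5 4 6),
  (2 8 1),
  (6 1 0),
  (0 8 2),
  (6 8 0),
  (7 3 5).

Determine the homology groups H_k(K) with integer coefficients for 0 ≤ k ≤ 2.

K has 9 vertices, 27 edges, 18 triangles.
rank ∂_0 = 0, rank ∂_1 = 8 ⇒ b_0 = 9 − 0 − 8 = 1; all invariant factors of ∂_1 are 1 so no torsion. So H_0 ≅ Z.
rank ∂_1 = 8, rank ∂_2 = 18 ⇒ b_1 = 27 − 8 − 18 = 1; ∂_2 has invariant factor(s) [2] giving torsion. So H_1 ≅ Z ⊕ Z/2Z.
rank ∂_2 = 18, rank ∂_3 = 0 ⇒ b_2 = 18 − 18 − 0 = 0. So H_2 ≅ 0.

H_0 = Z,  H_1 = Z ⊕ Z/2Z,  H_2 = 0.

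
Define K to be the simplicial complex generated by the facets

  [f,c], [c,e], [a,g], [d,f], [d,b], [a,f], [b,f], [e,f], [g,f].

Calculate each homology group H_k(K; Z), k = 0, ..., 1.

H_0 ≅ Z,  H_1 ≅ Z^3.

Take the total order a < b < c < d < e < f < g on the vertex set. Then K (dimension 1) consists of the simplices:

  0-simplices (7): a, b, c, d, e, f, g
  1-simplices (9): af, ag, bd, bf, ce, cf, df, ef, fg

Hence C_0 ≅ Z^7, C_1 ≅ Z^9.

Boundary ∂_1: C_1 → C_0 sends each edge [p,q] (with p < q) to q − p.
As a 7×9 matrix over Z this has rank 6, with invariant factors (1,1,1,1,1,1).

From H_k ≅ ker(∂_k) / im(∂_{k+1}) we obtain:

  H_0: rank C_0 − rank ∂_1 = 7 − 6 = 1, and the invariant factors of ∂_1 are all 1, so H_0 = Z.
  H_1: rank ker ∂_1 − rank ∂_2 = (9 − 6) − 0 = 3, and there is no ∂_2, so H_1 = Z^3.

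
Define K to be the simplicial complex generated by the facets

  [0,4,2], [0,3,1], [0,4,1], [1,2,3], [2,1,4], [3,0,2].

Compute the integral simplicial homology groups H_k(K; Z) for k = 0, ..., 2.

H_0 = Z,  H_1 = 0,  H_2 = Z.

K has 5 vertices, 9 edges, 6 triangles.
rank ∂_0 = 0, rank ∂_1 = 4 ⇒ b_0 = 5 − 0 − 4 = 1; all invariant factors of ∂_1 are 1 so no torsion. So H_0 = Z.
rank ∂_1 = 4, rank ∂_2 = 5 ⇒ b_1 = 9 − 4 − 5 = 0; all invariant factors of ∂_2 are 1 so no torsion. So H_1 = 0.
rank ∂_2 = 5, rank ∂_3 = 0 ⇒ b_2 = 6 − 5 − 0 = 1. So H_2 = Z.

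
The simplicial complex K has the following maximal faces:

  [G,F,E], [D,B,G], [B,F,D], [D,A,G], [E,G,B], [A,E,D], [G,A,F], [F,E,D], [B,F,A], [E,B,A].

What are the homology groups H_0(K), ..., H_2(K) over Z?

K has 6 vertices, 15 edges, 10 triangles.
rank ∂_0 = 0, rank ∂_1 = 5 ⇒ b_0 = 6 − 0 − 5 = 1; all invariant factors of ∂_1 are 1 so no torsion. So H_0 ≅ Z.
rank ∂_1 = 5, rank ∂_2 = 10 ⇒ b_1 = 15 − 5 − 10 = 0; ∂_2 has invariant factor(s) [2] giving torsion. So H_1 ≅ Z/2.
rank ∂_2 = 10, rank ∂_3 = 0 ⇒ b_2 = 10 − 10 − 0 = 0. So H_2 ≅ 0.

H_0 ≅ Z,  H_1 ≅ Z/2,  H_2 = 0.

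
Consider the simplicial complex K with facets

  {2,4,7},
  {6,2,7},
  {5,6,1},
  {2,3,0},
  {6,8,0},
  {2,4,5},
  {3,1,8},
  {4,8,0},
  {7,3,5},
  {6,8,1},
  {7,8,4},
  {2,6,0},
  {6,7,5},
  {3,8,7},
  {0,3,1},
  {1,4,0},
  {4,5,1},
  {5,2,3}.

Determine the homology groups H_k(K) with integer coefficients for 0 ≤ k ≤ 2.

We work with the vertex ordering 0 < 1 < 2 < 3 < 4 < 5 < 6 < 7 < 8. The simplices of K, each written with vertices in increasing order, are:

  0-simplices (9): [0], [1], [2], [3], [4], [5], [6], [7], [8]
  1-simplices (27): (27 of them)
  2-simplices (18): [0,1,3], [0,1,4], [0,2,3], [0,2,6], [0,4,8], [0,6,8], [1,3,8], [1,4,5], [1,5,6], [1,6,8], [2,3,5], [2,4,5], [2,4,7], [2,6,7], [3,5,7], [3,7,8], [4,7,8], [5,6,7]

Hence C_0 ≅ Z^9, C_1 ≅ Z^27, C_2 ≅ Z^18.

Boundary ∂_1: C_1 → C_0 maps an edge to its endpoints' difference, ∂[p,q] = q − p.
This gives a 9×27 integer matrix of rank 8; reducing to Smith normal form yields diagonal entries (1,1,1,1,1,1,1,1).

The boundary map ∂_2: C_2 → C_1 sends each 2-simplex [p,q,r] to [q,r] − [p,r] + [p,q]. For instance
  ∂[2,4,7] = [4,7] − [2,7] + [2,4],
  ∂[1,4,5] = [4,5] − [1,5] + [1,4].
This gives a 27×18 integer matrix of rank 18; reducing to Smith normal form yields diagonal entries (1,1,1,1,1,1,1,1,1,1,1,1,1,1,1,1,1,2).

From H_k ≅ ker(∂_k) / im(∂_{k+1}) we obtain:

  H_0: rank C_0 − rank ∂_1 = 9 − 8 = 1, and the invariant factors of ∂_1 are all 1, so H_0 = Z.
  H_1: rank ker ∂_1 − rank ∂_2 = (27 − 8) − 18 = 1, and ∂_2 has invariant factor 2 > 1, so H_1 = Z ⊕ Z/2Z.
  H_2: rank ker ∂_2 − rank ∂_3 = (18 − 18) − 0 = 0, and there is no ∂_3, so H_2 = 0.

(K is a triangulation of the Klein bottle.)

H_0 ≅ Z,  H_1 ≅ Z ⊕ Z/2Z,  H_2 = 0.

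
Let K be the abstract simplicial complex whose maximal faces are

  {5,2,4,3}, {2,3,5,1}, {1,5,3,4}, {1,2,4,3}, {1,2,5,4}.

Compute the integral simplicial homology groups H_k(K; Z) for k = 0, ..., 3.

Order the vertices as 1 < 2 < 3 < 4 < 5. Listing each simplex with vertices in this order, K has dimension 3 with simplices:

  0-simplices (5): [1], [2], [3], [4], [5]
  1-simplices (10): [1,2], [1,3], [1,4], [1,5], [2,3], [2,4], [2,5], [3,4], [3,5], [4,5]
  2-simplices (10): [1,2,3], [1,2,4], [1,2,5], [1,3,4], [1,3,5], [1,4,5], [2,3,4], [2,3,5], [2,4,5], [3,4,5]
  3-simplices (5): [1,2,3,4], [1,2,3,5], [1,2,4,5], [1,3,4,5], [2,3,4,5]

so the chain groups are C_0 ≅ Z^5, C_1 ≅ Z^10, C_2 ≅ Z^10, C_3 ≅ Z^5.

Boundary ∂_1: C_1 → C_0 maps an edge to its endpoints' difference, ∂[p,q] = q − p.
This gives a 5×10 integer matrix of rank 4; reducing to Smith normal form yields diagonal entries (1,1,1,1).

The boundary map ∂_2: C_2 → C_1 maps a triangle to the signed sum of its edges. For instance
  ∂[1,3,5] = [3,5] − [1,5] + [1,3],
  ∂[1,2,5] = [2,5] − [1,5] + [1,2].
This gives a 10×10 integer matrix of rank 6; reducing to Smith normal form yields diagonal entries (1,1,1,1,1,1).

The boundary map ∂_3: C_3 → C_2 sends each 3-simplex σ to the alternating sum Σ_i (−1)^i (σ with its i-th vertex removed). For instance
  ∂[1,2,3,4] = [2,3,4] − [1,3,4] + [1,2,4] − [1,2,3],
  ∂[1,2,4,5] = [2,4,5] − [1,4,5] + [1,2,5] − [1,2,4].
The 10×5 boundary matrix has rank 4 and Smith normal form diag(1,1,1,1).

Computing H_k = (kernel of ∂_k) / (image of ∂_{k+1}):

  H_0: rank C_0 − rank ∂_1 = 5 − 4 = 1, and the invariant factors of ∂_1 are all 1, so H_0 ≅ Z.
  H_1: rank ker ∂_1 − rank ∂_2 = (10 − 4) − 6 = 0, and the invariant factors of ∂_2 are all 1, so H_1 ≅ 0.
  H_2: rank ker ∂_2 − rank ∂_3 = (10 − 6) − 4 = 0, and the invariant factors of ∂_3 are all 1, so H_2 ≅ 0.
  H_3: rank ker ∂_3 − rank ∂_4 = (5 − 4) − 0 = 1, and there is no ∂_4, so H_3 ≅ Z.

H_0 ≅ Z,  H_1 = 0,  H_2 = 0,  H_3 ≅ Z.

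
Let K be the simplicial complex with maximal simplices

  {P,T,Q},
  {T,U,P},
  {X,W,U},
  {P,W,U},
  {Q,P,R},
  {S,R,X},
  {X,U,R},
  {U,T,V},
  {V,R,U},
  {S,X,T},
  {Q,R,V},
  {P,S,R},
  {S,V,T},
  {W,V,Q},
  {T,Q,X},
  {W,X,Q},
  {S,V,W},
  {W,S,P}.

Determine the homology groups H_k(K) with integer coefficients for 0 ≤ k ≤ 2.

Take the total order P < Q < R < S < T < U < V < W < X on the vertex set. Then K (dimension 2) consists of the simplices:

  0-simplices (9): P, Q, R, S, T, U, V, W, X
  1-simplices (27): PQ, PR, PS, PT, PU, PW, QR, QT, QV, QW, QX, RS, RU, RV, RX, ST, SV, SW, SX, TU, TV, TX, UV, UW, UX, VW, WX
  2-simplices (18): PQR, PQT, PRS, PSW, PTU, PUW, QRV, QTX, QVW, QWX, RSX, RUV, RUX, STV, STX, SVW, TUV, UWX

Hence C_0 ≅ Z^9, C_1 ≅ Z^27, C_2 ≅ Z^18.

∂_1: C_1 → C_0 is given by ∂[p,q] = [q] − [p]. For instance
  ∂PS = S − P.
This gives a 9×27 integer matrix of rank 8; reducing to Smith normal form yields diagonal entries (1,1,1,1,1,1,1,1).

The boundary map ∂_2: C_2 → C_1 sends each 2-simplex [p,q,r] to [q,r] − [p,r] + [p,q]. For instance
  ∂STV = TV − SV + ST,
  ∂RUX = UX − RX + RU.
The 27×18 boundary matrix has rank 17 and Smith normal form diag(1,1,1,1,1,1,1,1,1,1,1,1,1,1,1,1,1).

Now H_k = ker ∂_k / im ∂_{k+1}, so:

  H_0: rank C_0 − rank ∂_1 = 9 − 8 = 1, and the invariant factors of ∂_1 are all 1, so H_0 = Z.
  H_1: rank ker ∂_1 − rank ∂_2 = (27 − 8) − 17 = 2, and the invariant factors of ∂_2 are all 1, so H_1 = Z^2.
  H_2: rank ker ∂_2 − rank ∂_3 = (18 − 17) − 0 = 1, and there is no ∂_3, so H_2 = Z.

H_0 ≅ Z,  H_1 ≅ Z^2,  H_2 ≅ Z.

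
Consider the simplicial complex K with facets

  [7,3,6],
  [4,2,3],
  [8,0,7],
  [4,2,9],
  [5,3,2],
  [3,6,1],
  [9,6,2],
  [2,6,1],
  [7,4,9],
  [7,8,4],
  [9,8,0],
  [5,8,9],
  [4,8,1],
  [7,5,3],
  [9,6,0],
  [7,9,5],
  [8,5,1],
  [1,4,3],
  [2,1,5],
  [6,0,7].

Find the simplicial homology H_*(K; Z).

H_0 ≅ Z,  H_1 ≅ Z × Z/2,  H_2 = 0.

Fix the vertex order 0 < 1 < 2 < 3 < 4 < 5 < 6 < 7 < 8 < 9 and write every simplex with vertices in increasing order. Then dim K = 2 and the simplices of K are:

  0-simplices (10): [0], [1], [2], [3], [4], [5], [6], [7], [8], [9]
  1-simplices (30): (30 of them)
  2-simplices (20): (20 of them)

Hence C_0 ≅ Z^10, C_1 ≅ Z^30, C_2 ≅ Z^20.

Boundary ∂_1: C_1 → C_0 is given by ∂[p,q] = [q] − [p]. For instance
  ∂[5,8] = [8] − [5].
The 10×30 boundary matrix has rank 9 and Smith normal form diag(1,1,1,1,1,1,1,1,1).

Boundary ∂_2: C_2 → C_1 acts by ∂[p,q,r] = [q,r] − [p,r] + [p,q]. For instance
  ∂[0,7,8] = [7,8] − [0,8] + [0,7],
  ∂[0,6,9] = [6,9] − [0,9] + [0,6].
As a 30×20 matrix over Z this has rank 20, with invariant factors (1,1,1,1,1,1,1,1,1,1,1,1,1,1,1,1,1,1,1,2).

Computing H_k = (kernel of ∂_k) / (image of ∂_{k+1}):

  H_0: rank C_0 − rank ∂_1 = 10 − 9 = 1, and the invariant factors of ∂_1 are all 1, so H_0 ≅ Z.
  H_1: rank ker ∂_1 − rank ∂_2 = (30 − 9) − 20 = 1, and ∂_2 has invariant factor 2 > 1, so H_1 ≅ Z × Z/2.
  H_2: rank ker ∂_2 − rank ∂_3 = (20 − 20) − 0 = 0, and there is no ∂_3, so H_2 ≅ 0.

(K is a triangulation of the Klein bottle.)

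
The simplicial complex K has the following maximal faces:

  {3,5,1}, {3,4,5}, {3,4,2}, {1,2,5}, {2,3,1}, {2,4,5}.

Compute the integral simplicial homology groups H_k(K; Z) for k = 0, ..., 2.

Take the total order 1 < 2 < 3 < 4 < 5 on the vertex set. Then K (dimension 2) consists of the simplices:

  0-simplices (5): [1], [2], [3], [4], [5]
  1-simplices (9): [1,2], [1,3], [1,5], [2,3], [2,4], [2,5], [3,4], [3,5], [4,5]
  2-simplices (6): [1,2,3], [1,2,5], [1,3,5], [2,3,4], [2,4,5], [3,4,5]

Hence C_0 ≅ Z^5, C_1 ≅ Z^9, C_2 ≅ Z^6.

Boundary ∂_1: C_1 → C_0 is given by ∂[p,q] = [q] − [p]. For instance
  ∂[1,3] = [3] − [1].
This gives a 5×9 integer matrix of rank 4; reducing to Smith normal form yields diagonal entries (1,1,1,1).

∂_2: C_2 → C_1 sends each 2-simplex [p,q,r] to [q,r] − [p,r] + [p,q]. For instance
  ∂[1,2,3] = [2,3] − [1,3] + [1,2],
  ∂[2,4,5] = [4,5] − [2,5] + [2,4].
This gives a 9×6 integer matrix of rank 5; reducing to Smith normal form yields diagonal entries (1,1,1,1,1).

From H_k ≅ ker(∂_k) / im(∂_{k+1}) we obtain:

  H_0: rank C_0 − rank ∂_1 = 5 − 4 = 1, and the invariant factors of ∂_1 are all 1, so H_0 = Z.
  H_1: rank ker ∂_1 − rank ∂_2 = (9 − 4) − 5 = 0, and the invariant factors of ∂_2 are all 1, so H_1 = 0.
  H_2: rank ker ∂_2 − rank ∂_3 = (6 − 5) − 0 = 1, and there is no ∂_3, so H_2 = Z.

As a check, the Euler characteristic is 5 − 9 + 6 = 2, which agrees with 1 − 0 + 1 = 2.

H_0 ≅ Z,  H_1 = 0,  H_2 ≅ Z.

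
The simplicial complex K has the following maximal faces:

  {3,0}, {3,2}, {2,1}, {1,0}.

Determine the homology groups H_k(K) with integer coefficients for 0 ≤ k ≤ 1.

H_0 ≅ Z,  H_1 ≅ Z.

Order the vertices as 0 < 1 < 2 < 3. Listing each simplex with vertices in this order, K has dimension 1 with simplices:

  0-simplices (4): [0], [1], [2], [3]
  1-simplices (4): [0,1], [0,3], [1,2], [2,3]

giving chain groups C_0 ≅ Z^4, C_1 ≅ Z^4.

The boundary map ∂_1: C_1 → C_0 is given by ∂[p,q] = [q] − [p]. For instance
  ∂[1,2] = [2] − [1].
The resulting 4×4 matrix has rank 3, and its Smith normal form has invariant factors (1,1,1).

Computing H_k = (kernel of ∂_k) / (image of ∂_{k+1}):

  H_0: rank C_0 − rank ∂_1 = 4 − 3 = 1, and the invariant factors of ∂_1 are all 1, so H_0 = Z.
  H_1: rank ker ∂_1 − rank ∂_2 = (4 − 3) − 0 = 1, and there is no ∂_2, so H_1 = Z.

As a check, the Euler characteristic is 4 − 4 = 0, which agrees with 1 − 1 = 0.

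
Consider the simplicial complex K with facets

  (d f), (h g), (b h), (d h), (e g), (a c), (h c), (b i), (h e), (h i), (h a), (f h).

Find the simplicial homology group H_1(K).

K has 9 vertices, 12 edges.
rank ∂_1 = 8, rank ∂_2 = 0 ⇒ b_1 = 12 − 8 − 0 = 4. So H_1 ≅ Z^4.

H_1 ≅ Z^4.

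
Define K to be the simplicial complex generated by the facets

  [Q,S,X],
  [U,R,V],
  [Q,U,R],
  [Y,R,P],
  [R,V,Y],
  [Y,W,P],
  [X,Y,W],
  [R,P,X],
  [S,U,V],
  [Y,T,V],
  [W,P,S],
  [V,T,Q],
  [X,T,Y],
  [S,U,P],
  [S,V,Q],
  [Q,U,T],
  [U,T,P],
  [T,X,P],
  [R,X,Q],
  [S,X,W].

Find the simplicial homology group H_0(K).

H_0 = Z.

Take the total order P < Q < R < S < T < U < V < W < X < Y on the vertex set. Then K (dimension 2) consists of the simplices:

  0-simplices (10): P, Q, R, S, T, U, V, W, X, Y
  1-simplices (30): PR, PS, PT, PU, PW, PX, PY, QR, QS, QT, QU, QV, QX, RU, RV, RX, RY, SU, SV, SW, SX, TU, TV, TX, TY, UV, VY, WX, WY, XY
  2-simplices (20): PRX, PRY, PSU, PSW, PTU, PTX, PWY, QRU, QRX, QSV, QSX, QTU, QTV, RUV, RVY, SUV, SWX, TVY, TXY, WXY

giving chain groups C_0 ≅ Z^10, C_1 ≅ Z^30, C_2 ≅ Z^20.

∂_1: C_1 → C_0 maps an edge to its endpoints' difference, ∂[p,q] = q − p.
The 10×30 boundary matrix has rank 9 and Smith normal form diag(1,1,1,1,1,1,1,1,1).

∂_2: C_2 → C_1 acts by ∂[p,q,r] = [q,r] − [p,r] + [p,q]. For instance
  ∂RVY = VY − RY + RV,
  ∂QSV = SV − QV + QS.
The resulting 30×20 matrix has rank 20, and its Smith normal form has invariant factors (1,1,1,1,1,1,1,1,1,1,1,1,1,1,1,1,1,1,1,2).

Computing H_k = (kernel of ∂_k) / (image of ∂_{k+1}):

  H_0: rank C_0 − rank ∂_1 = 10 − 9 = 1, and the invariant factors of ∂_1 are all 1, so H_0 ≅ Z.

(K is a triangulation of the Klein bottle.)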